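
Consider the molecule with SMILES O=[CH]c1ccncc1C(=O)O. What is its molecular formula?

Walk through each heavy atom and fill implicit hydrogens from standard valence (C 4, N 3, O 2, S 2, halogen 1); for lowercase aromatic atoms, an aromatic c carries 1 H when it has two neighbours and 0 H with three, and aromatic n carries 0 H:
  atom 1: O, bond orders sum to 2 (valence 2) → 0 H
  atom 2: C with explicit H count 1
  atom 3: aromatic c, 3 neighbours → 0 H
  atom 4: aromatic c, 2 neighbours → 1 H
  atom 5: aromatic c, 2 neighbours → 1 H
  atom 6: aromatic n, 2 neighbours → 0 H
  atom 7: aromatic c, 2 neighbours → 1 H
  atom 8: aromatic c, 3 neighbours → 0 H
  atom 9: C, bond orders sum to 4 (valence 4) → 0 H
  atom 10: O, bond orders sum to 2 (valence 2) → 0 H
  atom 11: O, bond orders sum to 1 (valence 2) → 1 H
Totals → C:7, H:5, N:1, O:3.
In Hill order: C7H5NO3.

C7H5NO3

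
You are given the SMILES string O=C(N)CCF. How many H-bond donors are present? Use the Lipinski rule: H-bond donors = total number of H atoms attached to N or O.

Donors: find every N or O and count the H atoms it carries.
  atom 1 (O): bond orders sum to 2 → 0 H
  atom 3 (N): bond orders sum to 1 → 2 H
Lipinski HBD = 2.

2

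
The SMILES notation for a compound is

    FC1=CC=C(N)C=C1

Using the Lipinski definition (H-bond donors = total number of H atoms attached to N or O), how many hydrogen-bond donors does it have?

Donors: find every N or O and count the H atoms it carries.
  atom 6 (N): bond orders sum to 1 → 2 H
Lipinski HBD = 2.

2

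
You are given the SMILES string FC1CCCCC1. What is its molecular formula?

Walk through each heavy atom and fill implicit hydrogens from standard valence (C 4, N 3, O 2, S 2, halogen 1):
  atom 1: F (halogen, monovalent) → 0 H
  atom 2: C, bond orders sum to 3 (valence 4) → 1 H
  atom 3: C, bond orders sum to 2 (valence 4) → 2 H
  atom 4: C, bond orders sum to 2 (valence 4) → 2 H
  atom 5: C, bond orders sum to 2 (valence 4) → 2 H
  atom 6: C, bond orders sum to 2 (valence 4) → 2 H
  atom 7: C, bond orders sum to 2 (valence 4) → 2 H
Totals → C:6, H:11, F:1.

C6H11F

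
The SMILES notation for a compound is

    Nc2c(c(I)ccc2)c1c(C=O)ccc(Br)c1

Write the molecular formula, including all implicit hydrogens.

Walk through each heavy atom and fill implicit hydrogens from standard valence (C 4, N 3, O 2, S 2, halogen 1); for lowercase aromatic atoms, an aromatic c carries 1 H when it has two neighbours and 0 H with three, and aromatic n carries 0 H:
  atom 1: N, bond orders sum to 1 (valence 3) → 2 H
  atom 2: aromatic c, 3 neighbours → 0 H
  atom 3: aromatic c, 3 neighbours → 0 H
  atom 4: aromatic c, 3 neighbours → 0 H
  atom 5: I (halogen, monovalent) → 0 H
  atom 6: aromatic c, 2 neighbours → 1 H
  atom 7: aromatic c, 2 neighbours → 1 H
  atom 8: aromatic c, 2 neighbours → 1 H
  atom 9: aromatic c, 3 neighbours → 0 H
  atom 10: aromatic c, 3 neighbours → 0 H
  atom 11: C, bond orders sum to 3 (valence 4) → 1 H
  atom 12: O, bond orders sum to 2 (valence 2) → 0 H
  atom 13: aromatic c, 2 neighbours → 1 H
  atom 14: aromatic c, 2 neighbours → 1 H
  atom 15: aromatic c, 3 neighbours → 0 H
  atom 16: Br (halogen, monovalent) → 0 H
  atom 17: aromatic c, 2 neighbours → 1 H
Totals → C:13, H:9, Br:1, I:1, N:1, O:1.
In Hill order: C13H9BrINO.

C13H9BrINO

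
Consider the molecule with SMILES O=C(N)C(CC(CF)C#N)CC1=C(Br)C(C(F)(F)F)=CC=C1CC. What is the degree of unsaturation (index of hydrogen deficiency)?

7

Degree of unsaturation = (number of rings) + (number of π bonds).
Ring closures in the SMILES: 1.
π bonds: 4 double bonds (each 1 DoU), 1 triple bond (each 2 DoU) → 6 DoU from unsaturation.
Total DoU = 1 + 6 = 7.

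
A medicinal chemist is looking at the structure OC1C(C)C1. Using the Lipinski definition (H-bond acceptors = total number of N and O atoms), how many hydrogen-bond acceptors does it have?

1

N atoms: 0; O atoms: 1.
Lipinski HBA = 0 + 1 = 1.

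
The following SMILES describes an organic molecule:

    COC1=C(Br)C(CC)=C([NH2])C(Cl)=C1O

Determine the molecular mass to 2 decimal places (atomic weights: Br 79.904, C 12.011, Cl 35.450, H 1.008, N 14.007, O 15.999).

First, the molecular formula is C9H11BrClNO2 (counting implicit H from valence).
  Br: 1 × 79.904 = 79.904
  C: 9 × 12.011 = 108.099
  Cl: 1 × 35.450 = 35.450
  H: 11 × 1.008 = 11.088
  N: 1 × 14.007 = 14.007
  O: 2 × 15.999 = 31.998
Sum: 1×79.904 + 9×12.011 + 1×35.450 + 11×1.008 + 1×14.007 + 2×15.999 = 280.546 → 280.55 g/mol.

280.55 g/mol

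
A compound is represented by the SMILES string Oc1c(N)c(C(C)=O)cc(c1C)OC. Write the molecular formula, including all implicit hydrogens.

Walk through each heavy atom and fill implicit hydrogens from standard valence (C 4, N 3, O 2, S 2, halogen 1); for lowercase aromatic atoms, an aromatic c carries 1 H when it has two neighbours and 0 H with three, and aromatic n carries 0 H:
  atom 1: O, bond orders sum to 1 (valence 2) → 1 H
  atom 2: aromatic c, 3 neighbours → 0 H
  atom 3: aromatic c, 3 neighbours → 0 H
  atom 4: N, bond orders sum to 1 (valence 3) → 2 H
  atom 5: aromatic c, 3 neighbours → 0 H
  atom 6: C, bond orders sum to 4 (valence 4) → 0 H
  atom 7: C, bond orders sum to 1 (valence 4) → 3 H
  atom 8: O, bond orders sum to 2 (valence 2) → 0 H
  atom 9: aromatic c, 2 neighbours → 1 H
  atom 10: aromatic c, 3 neighbours → 0 H
  atom 11: aromatic c, 3 neighbours → 0 H
  atom 12: C, bond orders sum to 1 (valence 4) → 3 H
  atom 13: O, bond orders sum to 2 (valence 2) → 0 H
  atom 14: C, bond orders sum to 1 (valence 4) → 3 H
Totals → C:10, H:13, N:1, O:3.

C10H13NO3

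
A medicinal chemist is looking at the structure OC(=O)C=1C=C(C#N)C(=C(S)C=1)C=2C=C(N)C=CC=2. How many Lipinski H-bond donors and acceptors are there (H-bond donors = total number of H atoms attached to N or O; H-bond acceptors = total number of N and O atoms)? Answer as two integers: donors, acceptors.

3, 4

Donors: find every N or O and count the H atoms it carries.
  atom 1 (O): bond orders sum to 1 → 1 H
  atom 3 (O): bond orders sum to 2 → 0 H
  atom 8 (N): bond orders sum to 3 → 0 H
  atom 16 (N): bond orders sum to 1 → 2 H
Lipinski HBD = 3.
Acceptors: N atoms = 2, O atoms = 2 → HBA = 4.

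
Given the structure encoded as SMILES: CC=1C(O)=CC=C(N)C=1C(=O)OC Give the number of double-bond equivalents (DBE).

Degree of unsaturation = (number of rings) + (number of π bonds).
Ring closures in the SMILES: 1.
π bonds: 4 double bonds (each 1 DoU) → 4 DoU from unsaturation.
Total DoU = 1 + 4 = 5.

5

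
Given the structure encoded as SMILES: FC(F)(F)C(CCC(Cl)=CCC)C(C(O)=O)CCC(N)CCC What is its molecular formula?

C16H27ClF3NO2

Walk through each heavy atom and fill implicit hydrogens from standard valence (C 4, N 3, O 2, S 2, halogen 1):
  atom 1: F (halogen, monovalent) → 0 H
  atom 2: C, bond orders sum to 4 (valence 4) → 0 H
  atom 3: F (halogen, monovalent) → 0 H
  atom 4: F (halogen, monovalent) → 0 H
  atom 5: C, bond orders sum to 3 (valence 4) → 1 H
  atom 6: C, bond orders sum to 2 (valence 4) → 2 H
  atom 7: C, bond orders sum to 2 (valence 4) → 2 H
  atom 8: C, bond orders sum to 4 (valence 4) → 0 H
  atom 9: Cl (halogen, monovalent) → 0 H
  atom 10: C, bond orders sum to 3 (valence 4) → 1 H
  atom 11: C, bond orders sum to 2 (valence 4) → 2 H
  atom 12: C, bond orders sum to 1 (valence 4) → 3 H
  atom 13: C, bond orders sum to 3 (valence 4) → 1 H
  atom 14: C, bond orders sum to 4 (valence 4) → 0 H
  atom 15: O, bond orders sum to 1 (valence 2) → 1 H
  atom 16: O, bond orders sum to 2 (valence 2) → 0 H
  atom 17: C, bond orders sum to 2 (valence 4) → 2 H
  atom 18: C, bond orders sum to 2 (valence 4) → 2 H
  atom 19: C, bond orders sum to 3 (valence 4) → 1 H
  atom 20: N, bond orders sum to 1 (valence 3) → 2 H
  atom 21: C, bond orders sum to 2 (valence 4) → 2 H
  atom 22: C, bond orders sum to 2 (valence 4) → 2 H
  atom 23: C, bond orders sum to 1 (valence 4) → 3 H
Totals → C:16, H:27, Cl:1, F:3, N:1, O:2.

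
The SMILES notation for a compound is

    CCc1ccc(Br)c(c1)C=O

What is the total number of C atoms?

9

Count every carbon token in the SMILES (each C, including those in ring-closure positions and inside branches).
Carbon count: 9.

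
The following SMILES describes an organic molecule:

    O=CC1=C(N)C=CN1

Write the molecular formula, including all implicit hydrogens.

C5H6N2O

Walk through each heavy atom and fill implicit hydrogens from standard valence (C 4, N 3, O 2, S 2, halogen 1):
  atom 1: O, bond orders sum to 2 (valence 2) → 0 H
  atom 2: C, bond orders sum to 3 (valence 4) → 1 H
  atom 3: C, bond orders sum to 4 (valence 4) → 0 H
  atom 4: C, bond orders sum to 4 (valence 4) → 0 H
  atom 5: N, bond orders sum to 1 (valence 3) → 2 H
  atom 6: C, bond orders sum to 3 (valence 4) → 1 H
  atom 7: C, bond orders sum to 3 (valence 4) → 1 H
  atom 8: N, bond orders sum to 2 (valence 3) → 1 H
Totals → C:5, H:6, N:2, O:1.
In Hill order: C5H6N2O.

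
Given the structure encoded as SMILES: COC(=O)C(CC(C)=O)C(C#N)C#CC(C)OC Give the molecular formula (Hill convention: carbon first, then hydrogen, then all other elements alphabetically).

Walk through each heavy atom and fill implicit hydrogens from standard valence (C 4, N 3, O 2, S 2, halogen 1):
  atom 1: C, bond orders sum to 1 (valence 4) → 3 H
  atom 2: O, bond orders sum to 2 (valence 2) → 0 H
  atom 3: C, bond orders sum to 4 (valence 4) → 0 H
  atom 4: O, bond orders sum to 2 (valence 2) → 0 H
  atom 5: C, bond orders sum to 3 (valence 4) → 1 H
  atom 6: C, bond orders sum to 2 (valence 4) → 2 H
  atom 7: C, bond orders sum to 4 (valence 4) → 0 H
  atom 8: C, bond orders sum to 1 (valence 4) → 3 H
  atom 9: O, bond orders sum to 2 (valence 2) → 0 H
  atom 10: C, bond orders sum to 3 (valence 4) → 1 H
  atom 11: C, bond orders sum to 4 (valence 4) → 0 H
  atom 12: N, bond orders sum to 3 (valence 3) → 0 H
  atom 13: C, bond orders sum to 4 (valence 4) → 0 H
  atom 14: C, bond orders sum to 4 (valence 4) → 0 H
  atom 15: C, bond orders sum to 3 (valence 4) → 1 H
  atom 16: C, bond orders sum to 1 (valence 4) → 3 H
  atom 17: O, bond orders sum to 2 (valence 2) → 0 H
  atom 18: C, bond orders sum to 1 (valence 4) → 3 H
Totals → C:13, H:17, N:1, O:4.
In Hill order: C13H17NO4.

C13H17NO4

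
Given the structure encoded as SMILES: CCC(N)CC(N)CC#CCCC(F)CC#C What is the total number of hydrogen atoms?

23

Walk through each heavy atom and fill implicit hydrogens from standard valence (C 4, N 3, O 2, S 2, halogen 1):
  atom 1: C, bond orders sum to 1 (valence 4) → 3 H
  atom 2: C, bond orders sum to 2 (valence 4) → 2 H
  atom 3: C, bond orders sum to 3 (valence 4) → 1 H
  atom 4: N, bond orders sum to 1 (valence 3) → 2 H
  atom 5: C, bond orders sum to 2 (valence 4) → 2 H
  atom 6: C, bond orders sum to 3 (valence 4) → 1 H
  atom 7: N, bond orders sum to 1 (valence 3) → 2 H
  atom 8: C, bond orders sum to 2 (valence 4) → 2 H
  atom 9: C, bond orders sum to 4 (valence 4) → 0 H
  atom 10: C, bond orders sum to 4 (valence 4) → 0 H
  atom 11: C, bond orders sum to 2 (valence 4) → 2 H
  atom 12: C, bond orders sum to 2 (valence 4) → 2 H
  atom 13: C, bond orders sum to 3 (valence 4) → 1 H
  atom 14: F (halogen, monovalent) → 0 H
  atom 15: C, bond orders sum to 2 (valence 4) → 2 H
  atom 16: C, bond orders sum to 4 (valence 4) → 0 H
  atom 17: C, bond orders sum to 3 (valence 4) → 1 H
Total hydrogens: 23.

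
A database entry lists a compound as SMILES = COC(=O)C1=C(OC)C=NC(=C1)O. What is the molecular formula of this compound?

Walk through each heavy atom and fill implicit hydrogens from standard valence (C 4, N 3, O 2, S 2, halogen 1):
  atom 1: C, bond orders sum to 1 (valence 4) → 3 H
  atom 2: O, bond orders sum to 2 (valence 2) → 0 H
  atom 3: C, bond orders sum to 4 (valence 4) → 0 H
  atom 4: O, bond orders sum to 2 (valence 2) → 0 H
  atom 5: C, bond orders sum to 4 (valence 4) → 0 H
  atom 6: C, bond orders sum to 4 (valence 4) → 0 H
  atom 7: O, bond orders sum to 2 (valence 2) → 0 H
  atom 8: C, bond orders sum to 1 (valence 4) → 3 H
  atom 9: C, bond orders sum to 3 (valence 4) → 1 H
  atom 10: N, bond orders sum to 3 (valence 3) → 0 H
  atom 11: C, bond orders sum to 4 (valence 4) → 0 H
  atom 12: C, bond orders sum to 3 (valence 4) → 1 H
  atom 13: O, bond orders sum to 1 (valence 2) → 1 H
Totals → C:8, H:9, N:1, O:4.

C8H9NO4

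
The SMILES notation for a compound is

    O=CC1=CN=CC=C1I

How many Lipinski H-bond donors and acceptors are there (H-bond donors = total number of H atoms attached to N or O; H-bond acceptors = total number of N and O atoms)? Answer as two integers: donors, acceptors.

Donors: find every N or O and count the H atoms it carries.
  atom 1 (O): bond orders sum to 2 → 0 H
  atom 5 (N): bond orders sum to 3 → 0 H
Lipinski HBD = 0.
Acceptors: N atoms = 1, O atoms = 1 → HBA = 2.

0, 2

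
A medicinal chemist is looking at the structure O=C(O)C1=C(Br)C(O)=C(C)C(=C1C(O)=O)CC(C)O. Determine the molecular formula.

C12H13BrO6

Walk through each heavy atom and fill implicit hydrogens from standard valence (C 4, N 3, O 2, S 2, halogen 1):
  atom 1: O, bond orders sum to 2 (valence 2) → 0 H
  atom 2: C, bond orders sum to 4 (valence 4) → 0 H
  atom 3: O, bond orders sum to 1 (valence 2) → 1 H
  atom 4: C, bond orders sum to 4 (valence 4) → 0 H
  atom 5: C, bond orders sum to 4 (valence 4) → 0 H
  atom 6: Br (halogen, monovalent) → 0 H
  atom 7: C, bond orders sum to 4 (valence 4) → 0 H
  atom 8: O, bond orders sum to 1 (valence 2) → 1 H
  atom 9: C, bond orders sum to 4 (valence 4) → 0 H
  atom 10: C, bond orders sum to 1 (valence 4) → 3 H
  atom 11: C, bond orders sum to 4 (valence 4) → 0 H
  atom 12: C, bond orders sum to 4 (valence 4) → 0 H
  atom 13: C, bond orders sum to 4 (valence 4) → 0 H
  atom 14: O, bond orders sum to 1 (valence 2) → 1 H
  atom 15: O, bond orders sum to 2 (valence 2) → 0 H
  atom 16: C, bond orders sum to 2 (valence 4) → 2 H
  atom 17: C, bond orders sum to 3 (valence 4) → 1 H
  atom 18: C, bond orders sum to 1 (valence 4) → 3 H
  atom 19: O, bond orders sum to 1 (valence 2) → 1 H
Totals → C:12, H:13, Br:1, O:6.
In Hill order: C12H13BrO6.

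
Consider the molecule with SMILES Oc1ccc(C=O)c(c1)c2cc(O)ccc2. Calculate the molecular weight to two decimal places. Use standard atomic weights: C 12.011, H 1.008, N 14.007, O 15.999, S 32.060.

214.22 g/mol

First, the molecular formula is C13H10O3 (counting implicit H from valence).
  C: 13 × 12.011 = 156.143
  H: 10 × 1.008 = 10.080
  O: 3 × 15.999 = 47.997
Sum: 13×12.011 + 10×1.008 + 3×15.999 = 214.220 → 214.22 g/mol.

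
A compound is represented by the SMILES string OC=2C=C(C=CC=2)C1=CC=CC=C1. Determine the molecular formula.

Walk through each heavy atom and fill implicit hydrogens from standard valence (C 4, N 3, O 2, S 2, halogen 1):
  atom 1: O, bond orders sum to 1 (valence 2) → 1 H
  atom 2: C, bond orders sum to 4 (valence 4) → 0 H
  atom 3: C, bond orders sum to 3 (valence 4) → 1 H
  atom 4: C, bond orders sum to 4 (valence 4) → 0 H
  atom 5: C, bond orders sum to 3 (valence 4) → 1 H
  atom 6: C, bond orders sum to 3 (valence 4) → 1 H
  atom 7: C, bond orders sum to 3 (valence 4) → 1 H
  atom 8: C, bond orders sum to 4 (valence 4) → 0 H
  atom 9: C, bond orders sum to 3 (valence 4) → 1 H
  atom 10: C, bond orders sum to 3 (valence 4) → 1 H
  atom 11: C, bond orders sum to 3 (valence 4) → 1 H
  atom 12: C, bond orders sum to 3 (valence 4) → 1 H
  atom 13: C, bond orders sum to 3 (valence 4) → 1 H
Totals → C:12, H:10, O:1.

C12H10O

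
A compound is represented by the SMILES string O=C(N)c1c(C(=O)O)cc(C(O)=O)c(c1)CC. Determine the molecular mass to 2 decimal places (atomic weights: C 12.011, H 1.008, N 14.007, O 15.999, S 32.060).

237.21 g/mol

First, the molecular formula is C11H11NO5 (counting implicit H from valence).
  C: 11 × 12.011 = 132.121
  H: 11 × 1.008 = 11.088
  N: 1 × 14.007 = 14.007
  O: 5 × 15.999 = 79.995
Sum: 11×12.011 + 11×1.008 + 1×14.007 + 5×15.999 = 237.211 → 237.21 g/mol.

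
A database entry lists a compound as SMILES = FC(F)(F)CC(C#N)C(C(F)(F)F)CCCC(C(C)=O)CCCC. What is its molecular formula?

Walk through each heavy atom and fill implicit hydrogens from standard valence (C 4, N 3, O 2, S 2, halogen 1):
  atom 1: F (halogen, monovalent) → 0 H
  atom 2: C, bond orders sum to 4 (valence 4) → 0 H
  atom 3: F (halogen, monovalent) → 0 H
  atom 4: F (halogen, monovalent) → 0 H
  atom 5: C, bond orders sum to 2 (valence 4) → 2 H
  atom 6: C, bond orders sum to 3 (valence 4) → 1 H
  atom 7: C, bond orders sum to 4 (valence 4) → 0 H
  atom 8: N, bond orders sum to 3 (valence 3) → 0 H
  atom 9: C, bond orders sum to 3 (valence 4) → 1 H
  atom 10: C, bond orders sum to 4 (valence 4) → 0 H
  atom 11: F (halogen, monovalent) → 0 H
  atom 12: F (halogen, monovalent) → 0 H
  atom 13: F (halogen, monovalent) → 0 H
  atom 14: C, bond orders sum to 2 (valence 4) → 2 H
  atom 15: C, bond orders sum to 2 (valence 4) → 2 H
  atom 16: C, bond orders sum to 2 (valence 4) → 2 H
  atom 17: C, bond orders sum to 3 (valence 4) → 1 H
  atom 18: C, bond orders sum to 4 (valence 4) → 0 H
  atom 19: C, bond orders sum to 1 (valence 4) → 3 H
  atom 20: O, bond orders sum to 2 (valence 2) → 0 H
  atom 21: C, bond orders sum to 2 (valence 4) → 2 H
  atom 22: C, bond orders sum to 2 (valence 4) → 2 H
  atom 23: C, bond orders sum to 2 (valence 4) → 2 H
  atom 24: C, bond orders sum to 1 (valence 4) → 3 H
Totals → C:16, H:23, F:6, N:1, O:1.

C16H23F6NO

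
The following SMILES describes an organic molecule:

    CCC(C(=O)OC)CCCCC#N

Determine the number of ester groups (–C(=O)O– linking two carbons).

1

The ester motif appears at heavy-atom position 4 in the SMILES.
Other groups present: 1 nitrile.
Ester count: 1.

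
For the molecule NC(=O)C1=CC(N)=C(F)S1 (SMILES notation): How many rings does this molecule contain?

In SMILES, each pair of matching ring-closure digits denotes one ring-closing bond; the number of such bonds equals the number of independent rings.
Ring-closure bonds here: 1.

1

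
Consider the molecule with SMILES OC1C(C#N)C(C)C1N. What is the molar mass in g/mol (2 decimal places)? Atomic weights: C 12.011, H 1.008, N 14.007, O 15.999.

126.16 g/mol

First, the molecular formula is C6H10N2O (counting implicit H from valence).
  C: 6 × 12.011 = 72.066
  H: 10 × 1.008 = 10.080
  N: 2 × 14.007 = 28.014
  O: 1 × 15.999 = 15.999
Sum: 6×12.011 + 10×1.008 + 2×14.007 + 1×15.999 = 126.159 → 126.16 g/mol.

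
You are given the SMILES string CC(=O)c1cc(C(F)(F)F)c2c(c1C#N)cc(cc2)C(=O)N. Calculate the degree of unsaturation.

11

Molecular formula: C15H9F3N2O2.
DoU = (2C + 2 + N − H − X) / 2, where X is the halogen count and O/S are ignored.
    = (2·15 + 2 + 2 − 9 − 3) / 2 = 22 / 2 = 11.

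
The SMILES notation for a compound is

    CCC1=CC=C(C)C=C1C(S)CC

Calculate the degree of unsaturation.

4

Degree of unsaturation = (number of rings) + (number of π bonds).
Ring closures in the SMILES: 1.
π bonds: 3 double bonds (each 1 DoU) → 3 DoU from unsaturation.
Total DoU = 1 + 3 = 4.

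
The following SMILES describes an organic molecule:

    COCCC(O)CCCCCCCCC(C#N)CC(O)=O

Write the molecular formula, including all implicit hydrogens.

C16H29NO4

Walk through each heavy atom and fill implicit hydrogens from standard valence (C 4, N 3, O 2, S 2, halogen 1):
  atom 1: C, bond orders sum to 1 (valence 4) → 3 H
  atom 2: O, bond orders sum to 2 (valence 2) → 0 H
  atom 3: C, bond orders sum to 2 (valence 4) → 2 H
  atom 4: C, bond orders sum to 2 (valence 4) → 2 H
  atom 5: C, bond orders sum to 3 (valence 4) → 1 H
  atom 6: O, bond orders sum to 1 (valence 2) → 1 H
  atom 7: C, bond orders sum to 2 (valence 4) → 2 H
  atom 8: C, bond orders sum to 2 (valence 4) → 2 H
  atom 9: C, bond orders sum to 2 (valence 4) → 2 H
  atom 10: C, bond orders sum to 2 (valence 4) → 2 H
  atom 11: C, bond orders sum to 2 (valence 4) → 2 H
  atom 12: C, bond orders sum to 2 (valence 4) → 2 H
  atom 13: C, bond orders sum to 2 (valence 4) → 2 H
  atom 14: C, bond orders sum to 2 (valence 4) → 2 H
  atom 15: C, bond orders sum to 3 (valence 4) → 1 H
  atom 16: C, bond orders sum to 4 (valence 4) → 0 H
  atom 17: N, bond orders sum to 3 (valence 3) → 0 H
  atom 18: C, bond orders sum to 2 (valence 4) → 2 H
  atom 19: C, bond orders sum to 4 (valence 4) → 0 H
  atom 20: O, bond orders sum to 1 (valence 2) → 1 H
  atom 21: O, bond orders sum to 2 (valence 2) → 0 H
Totals → C:16, H:29, N:1, O:4.
In Hill order: C16H29NO4.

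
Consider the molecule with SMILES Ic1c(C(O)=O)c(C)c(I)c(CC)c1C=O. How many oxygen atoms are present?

3

Scan the SMILES for O atoms (remember two-letter symbols like Cl and Br are single atoms).
Oxygen count: 3.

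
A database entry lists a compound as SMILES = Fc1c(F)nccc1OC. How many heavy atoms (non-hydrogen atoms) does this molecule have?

10

Every atom symbol written in the SMILES (organic subset) is one heavy atom; implicit H are not written.
Heavy atoms by element → C:6, F:2, N:1, O:1.
Total: 10.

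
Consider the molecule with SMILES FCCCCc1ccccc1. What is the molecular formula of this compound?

C10H13F

Walk through each heavy atom and fill implicit hydrogens from standard valence (C 4, N 3, O 2, S 2, halogen 1); for lowercase aromatic atoms, an aromatic c carries 1 H when it has two neighbours and 0 H with three, and aromatic n carries 0 H:
  atom 1: F (halogen, monovalent) → 0 H
  atom 2: C, bond orders sum to 2 (valence 4) → 2 H
  atom 3: C, bond orders sum to 2 (valence 4) → 2 H
  atom 4: C, bond orders sum to 2 (valence 4) → 2 H
  atom 5: C, bond orders sum to 2 (valence 4) → 2 H
  atom 6: aromatic c, 3 neighbours → 0 H
  atom 7: aromatic c, 2 neighbours → 1 H
  atom 8: aromatic c, 2 neighbours → 1 H
  atom 9: aromatic c, 2 neighbours → 1 H
  atom 10: aromatic c, 2 neighbours → 1 H
  atom 11: aromatic c, 2 neighbours → 1 H
Totals → C:10, H:13, F:1.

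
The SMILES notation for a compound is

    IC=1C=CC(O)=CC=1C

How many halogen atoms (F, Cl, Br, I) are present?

Halogen atoms appear at heavy-atom position 1 (1×I).
Other groups present: 1 hydroxyl.
Halogen count: 1.

1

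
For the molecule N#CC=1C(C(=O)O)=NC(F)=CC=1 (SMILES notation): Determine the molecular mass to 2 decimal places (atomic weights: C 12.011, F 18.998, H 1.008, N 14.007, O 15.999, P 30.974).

166.11 g/mol

First, the molecular formula is C7H3FN2O2 (counting implicit H from valence).
  C: 7 × 12.011 = 84.077
  F: 1 × 18.998 = 18.998
  H: 3 × 1.008 = 3.024
  N: 2 × 14.007 = 28.014
  O: 2 × 15.999 = 31.998
Sum: 7×12.011 + 1×18.998 + 3×1.008 + 2×14.007 + 2×15.999 = 166.111 → 166.11 g/mol.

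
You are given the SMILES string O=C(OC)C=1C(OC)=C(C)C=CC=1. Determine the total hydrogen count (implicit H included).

12

Walk through each heavy atom and fill implicit hydrogens from standard valence (C 4, N 3, O 2, S 2, halogen 1):
  atom 1: O, bond orders sum to 2 (valence 2) → 0 H
  atom 2: C, bond orders sum to 4 (valence 4) → 0 H
  atom 3: O, bond orders sum to 2 (valence 2) → 0 H
  atom 4: C, bond orders sum to 1 (valence 4) → 3 H
  atom 5: C, bond orders sum to 4 (valence 4) → 0 H
  atom 6: C, bond orders sum to 4 (valence 4) → 0 H
  atom 7: O, bond orders sum to 2 (valence 2) → 0 H
  atom 8: C, bond orders sum to 1 (valence 4) → 3 H
  atom 9: C, bond orders sum to 4 (valence 4) → 0 H
  atom 10: C, bond orders sum to 1 (valence 4) → 3 H
  atom 11: C, bond orders sum to 3 (valence 4) → 1 H
  atom 12: C, bond orders sum to 3 (valence 4) → 1 H
  atom 13: C, bond orders sum to 3 (valence 4) → 1 H
Total hydrogens: 12.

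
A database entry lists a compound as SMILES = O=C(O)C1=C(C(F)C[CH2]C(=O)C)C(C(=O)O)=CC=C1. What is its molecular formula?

Walk through each heavy atom and fill implicit hydrogens from standard valence (C 4, N 3, O 2, S 2, halogen 1):
  atom 1: O, bond orders sum to 2 (valence 2) → 0 H
  atom 2: C, bond orders sum to 4 (valence 4) → 0 H
  atom 3: O, bond orders sum to 1 (valence 2) → 1 H
  atom 4: C, bond orders sum to 4 (valence 4) → 0 H
  atom 5: C, bond orders sum to 4 (valence 4) → 0 H
  atom 6: C, bond orders sum to 3 (valence 4) → 1 H
  atom 7: F (halogen, monovalent) → 0 H
  atom 8: C, bond orders sum to 2 (valence 4) → 2 H
  atom 9: C with explicit H count 2
  atom 10: C, bond orders sum to 4 (valence 4) → 0 H
  atom 11: O, bond orders sum to 2 (valence 2) → 0 H
  atom 12: C, bond orders sum to 1 (valence 4) → 3 H
  atom 13: C, bond orders sum to 4 (valence 4) → 0 H
  atom 14: C, bond orders sum to 4 (valence 4) → 0 H
  atom 15: O, bond orders sum to 2 (valence 2) → 0 H
  atom 16: O, bond orders sum to 1 (valence 2) → 1 H
  atom 17: C, bond orders sum to 3 (valence 4) → 1 H
  atom 18: C, bond orders sum to 3 (valence 4) → 1 H
  atom 19: C, bond orders sum to 3 (valence 4) → 1 H
Totals → C:13, H:13, F:1, O:5.
In Hill order: C13H13FO5.

C13H13FO5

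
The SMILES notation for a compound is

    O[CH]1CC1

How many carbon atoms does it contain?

Count every carbon token in the SMILES (each C, including those in ring-closure positions and inside branches).
Carbon count: 3.

3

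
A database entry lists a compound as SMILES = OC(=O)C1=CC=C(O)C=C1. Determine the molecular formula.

Walk through each heavy atom and fill implicit hydrogens from standard valence (C 4, N 3, O 2, S 2, halogen 1):
  atom 1: O, bond orders sum to 1 (valence 2) → 1 H
  atom 2: C, bond orders sum to 4 (valence 4) → 0 H
  atom 3: O, bond orders sum to 2 (valence 2) → 0 H
  atom 4: C, bond orders sum to 4 (valence 4) → 0 H
  atom 5: C, bond orders sum to 3 (valence 4) → 1 H
  atom 6: C, bond orders sum to 3 (valence 4) → 1 H
  atom 7: C, bond orders sum to 4 (valence 4) → 0 H
  atom 8: O, bond orders sum to 1 (valence 2) → 1 H
  atom 9: C, bond orders sum to 3 (valence 4) → 1 H
  atom 10: C, bond orders sum to 3 (valence 4) → 1 H
Totals → C:7, H:6, O:3.

C7H6O3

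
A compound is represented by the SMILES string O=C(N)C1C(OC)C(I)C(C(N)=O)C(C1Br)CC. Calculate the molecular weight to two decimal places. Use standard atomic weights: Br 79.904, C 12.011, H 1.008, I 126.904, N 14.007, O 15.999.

433.08 g/mol

First, the molecular formula is C11H18BrIN2O3 (counting implicit H from valence).
  Br: 1 × 79.904 = 79.904
  C: 11 × 12.011 = 132.121
  H: 18 × 1.008 = 18.144
  I: 1 × 126.904 = 126.904
  N: 2 × 14.007 = 28.014
  O: 3 × 15.999 = 47.997
Sum: 1×79.904 + 11×12.011 + 18×1.008 + 1×126.904 + 2×14.007 + 3×15.999 = 433.084 → 433.08 g/mol.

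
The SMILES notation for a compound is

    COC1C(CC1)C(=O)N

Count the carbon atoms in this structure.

6

Count every carbon token in the SMILES (each C, including those in ring-closure positions and inside branches).
Carbon count: 6.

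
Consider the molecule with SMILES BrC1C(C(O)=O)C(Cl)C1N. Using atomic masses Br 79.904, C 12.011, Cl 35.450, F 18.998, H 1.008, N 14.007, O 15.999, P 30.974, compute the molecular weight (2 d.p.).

228.47 g/mol

First, the molecular formula is C5H7BrClNO2 (counting implicit H from valence).
  Br: 1 × 79.904 = 79.904
  C: 5 × 12.011 = 60.055
  Cl: 1 × 35.450 = 35.450
  H: 7 × 1.008 = 7.056
  N: 1 × 14.007 = 14.007
  O: 2 × 15.999 = 31.998
Sum: 1×79.904 + 5×12.011 + 1×35.450 + 7×1.008 + 1×14.007 + 2×15.999 = 228.470 → 228.47 g/mol.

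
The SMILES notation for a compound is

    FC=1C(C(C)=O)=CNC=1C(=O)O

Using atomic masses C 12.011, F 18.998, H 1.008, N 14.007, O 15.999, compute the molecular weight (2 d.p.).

First, the molecular formula is C7H6FNO3 (counting implicit H from valence).
  C: 7 × 12.011 = 84.077
  F: 1 × 18.998 = 18.998
  H: 6 × 1.008 = 6.048
  N: 1 × 14.007 = 14.007
  O: 3 × 15.999 = 47.997
Sum: 7×12.011 + 1×18.998 + 6×1.008 + 1×14.007 + 3×15.999 = 171.127 → 171.13 g/mol.

171.13 g/mol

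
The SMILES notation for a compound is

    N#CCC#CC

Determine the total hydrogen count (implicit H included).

5

Walk through each heavy atom and fill implicit hydrogens from standard valence (C 4, N 3, O 2, S 2, halogen 1):
  atom 1: N, bond orders sum to 3 (valence 3) → 0 H
  atom 2: C, bond orders sum to 4 (valence 4) → 0 H
  atom 3: C, bond orders sum to 2 (valence 4) → 2 H
  atom 4: C, bond orders sum to 4 (valence 4) → 0 H
  atom 5: C, bond orders sum to 4 (valence 4) → 0 H
  atom 6: C, bond orders sum to 1 (valence 4) → 3 H
Total hydrogens: 5.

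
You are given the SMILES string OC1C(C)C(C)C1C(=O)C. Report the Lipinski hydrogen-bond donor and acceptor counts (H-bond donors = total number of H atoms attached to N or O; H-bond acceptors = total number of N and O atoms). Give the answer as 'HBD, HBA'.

Donors: find every N or O and count the H atoms it carries.
  atom 1 (O): bond orders sum to 1 → 1 H
  atom 9 (O): bond orders sum to 2 → 0 H
Lipinski HBD = 1.
Acceptors: N atoms = 0, O atoms = 2 → HBA = 2.

1, 2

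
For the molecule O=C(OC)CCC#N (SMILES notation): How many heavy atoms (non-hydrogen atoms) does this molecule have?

Every atom symbol written in the SMILES (organic subset) is one heavy atom; implicit H are not written.
Heavy atoms by element → C:5, N:1, O:2.
Total: 8.

8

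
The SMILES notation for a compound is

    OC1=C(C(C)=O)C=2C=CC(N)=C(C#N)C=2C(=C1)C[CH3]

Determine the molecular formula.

C15H14N2O2

Walk through each heavy atom and fill implicit hydrogens from standard valence (C 4, N 3, O 2, S 2, halogen 1):
  atom 1: O, bond orders sum to 1 (valence 2) → 1 H
  atom 2: C, bond orders sum to 4 (valence 4) → 0 H
  atom 3: C, bond orders sum to 4 (valence 4) → 0 H
  atom 4: C, bond orders sum to 4 (valence 4) → 0 H
  atom 5: C, bond orders sum to 1 (valence 4) → 3 H
  atom 6: O, bond orders sum to 2 (valence 2) → 0 H
  atom 7: C, bond orders sum to 4 (valence 4) → 0 H
  atom 8: C, bond orders sum to 3 (valence 4) → 1 H
  atom 9: C, bond orders sum to 3 (valence 4) → 1 H
  atom 10: C, bond orders sum to 4 (valence 4) → 0 H
  atom 11: N, bond orders sum to 1 (valence 3) → 2 H
  atom 12: C, bond orders sum to 4 (valence 4) → 0 H
  atom 13: C, bond orders sum to 4 (valence 4) → 0 H
  atom 14: N, bond orders sum to 3 (valence 3) → 0 H
  atom 15: C, bond orders sum to 4 (valence 4) → 0 H
  atom 16: C, bond orders sum to 4 (valence 4) → 0 H
  atom 17: C, bond orders sum to 3 (valence 4) → 1 H
  atom 18: C, bond orders sum to 2 (valence 4) → 2 H
  atom 19: C with explicit H count 3
Totals → C:15, H:14, N:2, O:2.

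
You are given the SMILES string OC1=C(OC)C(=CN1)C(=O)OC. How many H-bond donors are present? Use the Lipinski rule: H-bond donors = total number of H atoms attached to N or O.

2

Donors: find every N or O and count the H atoms it carries.
  atom 1 (O): bond orders sum to 1 → 1 H
  atom 4 (O): bond orders sum to 2 → 0 H
  atom 8 (N): bond orders sum to 2 → 1 H
  atom 10 (O): bond orders sum to 2 → 0 H
  atom 11 (O): bond orders sum to 2 → 0 H
Lipinski HBD = 2.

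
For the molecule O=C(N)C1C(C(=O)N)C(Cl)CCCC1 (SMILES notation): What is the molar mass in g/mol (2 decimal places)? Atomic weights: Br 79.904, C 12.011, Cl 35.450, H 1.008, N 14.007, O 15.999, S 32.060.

First, the molecular formula is C9H15ClN2O2 (counting implicit H from valence).
  C: 9 × 12.011 = 108.099
  Cl: 1 × 35.450 = 35.450
  H: 15 × 1.008 = 15.120
  N: 2 × 14.007 = 28.014
  O: 2 × 15.999 = 31.998
Sum: 9×12.011 + 1×35.450 + 15×1.008 + 2×14.007 + 2×15.999 = 218.681 → 218.68 g/mol.

218.68 g/mol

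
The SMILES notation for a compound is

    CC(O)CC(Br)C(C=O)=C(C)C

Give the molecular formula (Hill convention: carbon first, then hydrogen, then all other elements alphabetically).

C9H15BrO2

Walk through each heavy atom and fill implicit hydrogens from standard valence (C 4, N 3, O 2, S 2, halogen 1):
  atom 1: C, bond orders sum to 1 (valence 4) → 3 H
  atom 2: C, bond orders sum to 3 (valence 4) → 1 H
  atom 3: O, bond orders sum to 1 (valence 2) → 1 H
  atom 4: C, bond orders sum to 2 (valence 4) → 2 H
  atom 5: C, bond orders sum to 3 (valence 4) → 1 H
  atom 6: Br (halogen, monovalent) → 0 H
  atom 7: C, bond orders sum to 4 (valence 4) → 0 H
  atom 8: C, bond orders sum to 3 (valence 4) → 1 H
  atom 9: O, bond orders sum to 2 (valence 2) → 0 H
  atom 10: C, bond orders sum to 4 (valence 4) → 0 H
  atom 11: C, bond orders sum to 1 (valence 4) → 3 H
  atom 12: C, bond orders sum to 1 (valence 4) → 3 H
Totals → C:9, H:15, Br:1, O:2.
In Hill order: C9H15BrO2.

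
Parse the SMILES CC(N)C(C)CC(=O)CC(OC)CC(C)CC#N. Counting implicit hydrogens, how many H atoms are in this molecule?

26

Walk through each heavy atom and fill implicit hydrogens from standard valence (C 4, N 3, O 2, S 2, halogen 1):
  atom 1: C, bond orders sum to 1 (valence 4) → 3 H
  atom 2: C, bond orders sum to 3 (valence 4) → 1 H
  atom 3: N, bond orders sum to 1 (valence 3) → 2 H
  atom 4: C, bond orders sum to 3 (valence 4) → 1 H
  atom 5: C, bond orders sum to 1 (valence 4) → 3 H
  atom 6: C, bond orders sum to 2 (valence 4) → 2 H
  atom 7: C, bond orders sum to 4 (valence 4) → 0 H
  atom 8: O, bond orders sum to 2 (valence 2) → 0 H
  atom 9: C, bond orders sum to 2 (valence 4) → 2 H
  atom 10: C, bond orders sum to 3 (valence 4) → 1 H
  atom 11: O, bond orders sum to 2 (valence 2) → 0 H
  atom 12: C, bond orders sum to 1 (valence 4) → 3 H
  atom 13: C, bond orders sum to 2 (valence 4) → 2 H
  atom 14: C, bond orders sum to 3 (valence 4) → 1 H
  atom 15: C, bond orders sum to 1 (valence 4) → 3 H
  atom 16: C, bond orders sum to 2 (valence 4) → 2 H
  atom 17: C, bond orders sum to 4 (valence 4) → 0 H
  atom 18: N, bond orders sum to 3 (valence 3) → 0 H
Total hydrogens: 26.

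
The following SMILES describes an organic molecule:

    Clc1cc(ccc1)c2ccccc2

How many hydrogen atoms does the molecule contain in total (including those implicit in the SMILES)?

9

Walk through each heavy atom and fill implicit hydrogens from standard valence (C 4, N 3, O 2, S 2, halogen 1); for lowercase aromatic atoms, an aromatic c carries 1 H when it has two neighbours and 0 H with three, and aromatic n carries 0 H:
  atom 1: Cl (halogen, monovalent) → 0 H
  atom 2: aromatic c, 3 neighbours → 0 H
  atom 3: aromatic c, 2 neighbours → 1 H
  atom 4: aromatic c, 3 neighbours → 0 H
  atom 5: aromatic c, 2 neighbours → 1 H
  atom 6: aromatic c, 2 neighbours → 1 H
  atom 7: aromatic c, 2 neighbours → 1 H
  atom 8: aromatic c, 3 neighbours → 0 H
  atom 9: aromatic c, 2 neighbours → 1 H
  atom 10: aromatic c, 2 neighbours → 1 H
  atom 11: aromatic c, 2 neighbours → 1 H
  atom 12: aromatic c, 2 neighbours → 1 H
  atom 13: aromatic c, 2 neighbours → 1 H
Total hydrogens: 9.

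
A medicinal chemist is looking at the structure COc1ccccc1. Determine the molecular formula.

C7H8O

Walk through each heavy atom and fill implicit hydrogens from standard valence (C 4, N 3, O 2, S 2, halogen 1); for lowercase aromatic atoms, an aromatic c carries 1 H when it has two neighbours and 0 H with three, and aromatic n carries 0 H:
  atom 1: C, bond orders sum to 1 (valence 4) → 3 H
  atom 2: O, bond orders sum to 2 (valence 2) → 0 H
  atom 3: aromatic c, 3 neighbours → 0 H
  atom 4: aromatic c, 2 neighbours → 1 H
  atom 5: aromatic c, 2 neighbours → 1 H
  atom 6: aromatic c, 2 neighbours → 1 H
  atom 7: aromatic c, 2 neighbours → 1 H
  atom 8: aromatic c, 2 neighbours → 1 H
Totals → C:7, H:8, O:1.
In Hill order: C7H8O.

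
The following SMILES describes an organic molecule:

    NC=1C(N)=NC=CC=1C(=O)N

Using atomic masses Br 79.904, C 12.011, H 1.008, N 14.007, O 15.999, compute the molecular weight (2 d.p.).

First, the molecular formula is C6H8N4O (counting implicit H from valence).
  C: 6 × 12.011 = 72.066
  H: 8 × 1.008 = 8.064
  N: 4 × 14.007 = 56.028
  O: 1 × 15.999 = 15.999
Sum: 6×12.011 + 8×1.008 + 4×14.007 + 1×15.999 = 152.157 → 152.16 g/mol.

152.16 g/mol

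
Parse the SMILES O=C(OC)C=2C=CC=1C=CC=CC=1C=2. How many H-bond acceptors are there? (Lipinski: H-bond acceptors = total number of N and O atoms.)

2

N atoms: 0; O atoms: 2.
Lipinski HBA = 0 + 2 = 2.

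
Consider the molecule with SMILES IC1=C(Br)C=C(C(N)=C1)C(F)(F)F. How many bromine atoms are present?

1

Scan the SMILES for Br atoms (remember two-letter symbols like Cl and Br are single atoms).
Bromine count: 1.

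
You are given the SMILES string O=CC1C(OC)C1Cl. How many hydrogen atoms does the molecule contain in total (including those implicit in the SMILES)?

Walk through each heavy atom and fill implicit hydrogens from standard valence (C 4, N 3, O 2, S 2, halogen 1):
  atom 1: O, bond orders sum to 2 (valence 2) → 0 H
  atom 2: C, bond orders sum to 3 (valence 4) → 1 H
  atom 3: C, bond orders sum to 3 (valence 4) → 1 H
  atom 4: C, bond orders sum to 3 (valence 4) → 1 H
  atom 5: O, bond orders sum to 2 (valence 2) → 0 H
  atom 6: C, bond orders sum to 1 (valence 4) → 3 H
  atom 7: C, bond orders sum to 3 (valence 4) → 1 H
  atom 8: Cl (halogen, monovalent) → 0 H
Total hydrogens: 7.

7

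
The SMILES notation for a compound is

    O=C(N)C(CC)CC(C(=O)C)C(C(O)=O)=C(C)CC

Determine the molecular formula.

Walk through each heavy atom and fill implicit hydrogens from standard valence (C 4, N 3, O 2, S 2, halogen 1):
  atom 1: O, bond orders sum to 2 (valence 2) → 0 H
  atom 2: C, bond orders sum to 4 (valence 4) → 0 H
  atom 3: N, bond orders sum to 1 (valence 3) → 2 H
  atom 4: C, bond orders sum to 3 (valence 4) → 1 H
  atom 5: C, bond orders sum to 2 (valence 4) → 2 H
  atom 6: C, bond orders sum to 1 (valence 4) → 3 H
  atom 7: C, bond orders sum to 2 (valence 4) → 2 H
  atom 8: C, bond orders sum to 3 (valence 4) → 1 H
  atom 9: C, bond orders sum to 4 (valence 4) → 0 H
  atom 10: O, bond orders sum to 2 (valence 2) → 0 H
  atom 11: C, bond orders sum to 1 (valence 4) → 3 H
  atom 12: C, bond orders sum to 4 (valence 4) → 0 H
  atom 13: C, bond orders sum to 4 (valence 4) → 0 H
  atom 14: O, bond orders sum to 1 (valence 2) → 1 H
  atom 15: O, bond orders sum to 2 (valence 2) → 0 H
  atom 16: C, bond orders sum to 4 (valence 4) → 0 H
  atom 17: C, bond orders sum to 1 (valence 4) → 3 H
  atom 18: C, bond orders sum to 2 (valence 4) → 2 H
  atom 19: C, bond orders sum to 1 (valence 4) → 3 H
Totals → C:14, H:23, N:1, O:4.

C14H23NO4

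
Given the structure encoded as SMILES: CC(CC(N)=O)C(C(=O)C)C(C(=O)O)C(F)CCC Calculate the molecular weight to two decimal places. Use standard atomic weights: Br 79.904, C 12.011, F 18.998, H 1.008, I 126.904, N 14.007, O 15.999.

275.32 g/mol

First, the molecular formula is C13H22FNO4 (counting implicit H from valence).
  C: 13 × 12.011 = 156.143
  F: 1 × 18.998 = 18.998
  H: 22 × 1.008 = 22.176
  N: 1 × 14.007 = 14.007
  O: 4 × 15.999 = 63.996
Sum: 13×12.011 + 1×18.998 + 22×1.008 + 1×14.007 + 4×15.999 = 275.320 → 275.32 g/mol.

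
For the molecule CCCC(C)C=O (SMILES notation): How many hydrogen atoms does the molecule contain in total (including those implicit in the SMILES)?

12

Walk through each heavy atom and fill implicit hydrogens from standard valence (C 4, N 3, O 2, S 2, halogen 1):
  atom 1: C, bond orders sum to 1 (valence 4) → 3 H
  atom 2: C, bond orders sum to 2 (valence 4) → 2 H
  atom 3: C, bond orders sum to 2 (valence 4) → 2 H
  atom 4: C, bond orders sum to 3 (valence 4) → 1 H
  atom 5: C, bond orders sum to 1 (valence 4) → 3 H
  atom 6: C, bond orders sum to 3 (valence 4) → 1 H
  atom 7: O, bond orders sum to 2 (valence 2) → 0 H
Total hydrogens: 12.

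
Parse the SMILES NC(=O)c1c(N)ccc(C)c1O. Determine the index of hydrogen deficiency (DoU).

Molecular formula: C8H10N2O2.
DoU = (2C + 2 + N − H − X) / 2, where X is the halogen count and O/S are ignored.
    = (2·8 + 2 + 2 − 10 − 0) / 2 = 10 / 2 = 5.

5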